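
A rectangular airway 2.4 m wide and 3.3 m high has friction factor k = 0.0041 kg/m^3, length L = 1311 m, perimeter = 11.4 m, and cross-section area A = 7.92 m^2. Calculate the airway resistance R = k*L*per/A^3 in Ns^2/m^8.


Compute the numerator:
k * L * per = 0.0041 * 1311 * 11.4
= 61.27614
Compute the denominator:
A^3 = 7.92^3 = 496.793088
Resistance:
R = 61.27614 / 496.793088
= 0.1233 Ns^2/m^8

0.1233 Ns^2/m^8


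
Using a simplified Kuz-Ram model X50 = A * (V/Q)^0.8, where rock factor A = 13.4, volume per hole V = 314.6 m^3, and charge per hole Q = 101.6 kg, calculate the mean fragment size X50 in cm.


33.0976 cm

Compute V/Q:
V/Q = 314.6 / 101.6 = 3.096456693
Raise to the power 0.8:
(V/Q)^0.8 = 3.096456693^0.8 = 2.469971876
Multiply by A:
X50 = 13.4 * 2.469971876
= 33.0976 cm


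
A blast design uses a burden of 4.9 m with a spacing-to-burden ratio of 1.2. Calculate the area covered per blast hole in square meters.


First, find the spacing:
Spacing = burden * ratio = 4.9 * 1.2
= 5.88 m
Then, calculate the area:
Area = burden * spacing = 4.9 * 5.88
= 28.812 m^2

28.812 m^2


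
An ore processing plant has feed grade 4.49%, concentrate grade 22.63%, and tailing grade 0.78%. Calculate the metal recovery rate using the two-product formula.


85.5777%

Using the two-product formula:
R = 100 * c * (f - t) / (f * (c - t))
Numerator = 100 * 22.63 * (4.49 - 0.78)
= 100 * 22.63 * 3.71
= 8395.73
Denominator = 4.49 * (22.63 - 0.78)
= 4.49 * 21.85
= 98.1065
R = 8395.73 / 98.1065
= 85.5777%


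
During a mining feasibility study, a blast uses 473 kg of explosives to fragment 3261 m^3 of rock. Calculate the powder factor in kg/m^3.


0.145 kg/m^3

Powder factor = explosive mass / rock volume
= 473 / 3261
= 0.145 kg/m^3


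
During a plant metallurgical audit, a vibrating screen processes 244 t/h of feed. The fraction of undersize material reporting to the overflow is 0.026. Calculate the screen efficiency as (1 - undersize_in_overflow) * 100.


97.4%

Screen efficiency = (1 - fraction of undersize in overflow) * 100
= (1 - 0.026) * 100
= 0.974 * 100
= 97.4%


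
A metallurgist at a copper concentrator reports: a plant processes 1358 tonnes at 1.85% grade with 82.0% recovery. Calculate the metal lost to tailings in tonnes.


4.5221 tonnes

Total metal in feed:
= 1358 * 1.85 / 100 = 25.123 tonnes
Metal recovered:
= 25.123 * 82.0 / 100 = 20.60086 tonnes
Metal lost to tailings:
= 25.123 - 20.60086
= 4.5221 tonnes


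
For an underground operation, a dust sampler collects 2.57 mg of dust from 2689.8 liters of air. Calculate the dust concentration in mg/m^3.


Convert liters to m^3: 1 m^3 = 1000 L
Concentration = mass / volume * 1000
= 2.57 / 2689.8 * 1000
= 0.0009554613726 * 1000
= 0.9555 mg/m^3

0.9555 mg/m^3


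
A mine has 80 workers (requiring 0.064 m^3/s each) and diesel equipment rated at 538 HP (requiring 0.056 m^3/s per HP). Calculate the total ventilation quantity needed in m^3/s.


Airflow for workers:
Q_people = 80 * 0.064 = 5.12 m^3/s
Airflow for diesel equipment:
Q_diesel = 538 * 0.056 = 30.128 m^3/s
Total ventilation:
Q_total = 5.12 + 30.128
= 35.248 m^3/s

35.248 m^3/s


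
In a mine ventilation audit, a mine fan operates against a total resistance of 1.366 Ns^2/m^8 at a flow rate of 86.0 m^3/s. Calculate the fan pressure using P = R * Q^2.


Compute Q^2:
Q^2 = 86.0^2 = 7396.0
Compute pressure:
P = R * Q^2 = 1.366 * 7396.0
= 10102.936 Pa

10102.936 Pa


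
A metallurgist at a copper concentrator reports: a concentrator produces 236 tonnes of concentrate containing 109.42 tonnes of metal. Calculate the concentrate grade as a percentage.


Grade = (metal in concentrate / concentrate mass) * 100
= (109.42 / 236) * 100
= 0.4636440678 * 100
= 46.3644%

46.3644%


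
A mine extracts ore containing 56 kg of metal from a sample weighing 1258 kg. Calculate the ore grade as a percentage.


4.4515%

Ore grade = (metal mass / ore mass) * 100
= (56 / 1258) * 100
= 0.04451510334 * 100
= 4.4515%


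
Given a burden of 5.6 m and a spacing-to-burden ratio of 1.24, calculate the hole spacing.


Spacing = burden * ratio
= 5.6 * 1.24
= 6.944 m

6.944 m


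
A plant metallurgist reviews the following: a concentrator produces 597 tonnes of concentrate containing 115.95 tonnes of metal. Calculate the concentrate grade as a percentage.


Grade = (metal in concentrate / concentrate mass) * 100
= (115.95 / 597) * 100
= 0.1942211055 * 100
= 19.4221%

19.4221%


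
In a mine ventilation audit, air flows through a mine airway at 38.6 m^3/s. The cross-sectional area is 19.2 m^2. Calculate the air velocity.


Velocity = flow rate / cross-sectional area
= 38.6 / 19.2
= 2.0104 m/s

2.0104 m/s


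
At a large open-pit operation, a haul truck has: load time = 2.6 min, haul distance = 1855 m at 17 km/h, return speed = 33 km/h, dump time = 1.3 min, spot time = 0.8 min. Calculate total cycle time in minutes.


14.6198 min

Convert haul speed to m/min: 17 * 1000/60 = 283.3333333 m/min
Haul time = 1855 / 283.3333333 = 6.547058824 min
Convert return speed to m/min: 33 * 1000/60 = 550 m/min
Return time = 1855 / 550 = 3.372727273 min
Total cycle time:
= 2.6 + 6.547058824 + 1.3 + 3.372727273 + 0.8
= 14.6198 min


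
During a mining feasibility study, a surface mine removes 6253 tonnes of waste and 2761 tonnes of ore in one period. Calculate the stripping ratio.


2.2648

Stripping ratio = waste tonnage / ore tonnage
= 6253 / 2761
= 2.2648


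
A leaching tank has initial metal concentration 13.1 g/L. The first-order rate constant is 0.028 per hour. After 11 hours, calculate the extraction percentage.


26.5085%

Compute the exponent:
-k * t = -0.028 * 11 = -0.308
Remaining concentration:
C = 13.1 * exp(-0.308)
= 13.1 * 0.734915318
= 9.627390666 g/L
Extracted = 13.1 - 9.627390666 = 3.472609334 g/L
Extraction % = 3.472609334 / 13.1 * 100
= 26.5085%


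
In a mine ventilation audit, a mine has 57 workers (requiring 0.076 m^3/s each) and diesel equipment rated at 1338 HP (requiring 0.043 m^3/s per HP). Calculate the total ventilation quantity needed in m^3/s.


61.866 m^3/s

Airflow for workers:
Q_people = 57 * 0.076 = 4.332 m^3/s
Airflow for diesel equipment:
Q_diesel = 1338 * 0.043 = 57.534 m^3/s
Total ventilation:
Q_total = 4.332 + 57.534
= 61.866 m^3/s


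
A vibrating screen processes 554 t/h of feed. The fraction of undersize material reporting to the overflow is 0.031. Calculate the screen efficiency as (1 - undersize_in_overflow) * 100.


Screen efficiency = (1 - fraction of undersize in overflow) * 100
= (1 - 0.031) * 100
= 0.969 * 100
= 96.9%

96.9%


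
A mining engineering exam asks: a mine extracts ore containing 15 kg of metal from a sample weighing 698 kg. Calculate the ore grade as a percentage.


Ore grade = (metal mass / ore mass) * 100
= (15 / 698) * 100
= 0.02148997135 * 100
= 2.149%

2.149%


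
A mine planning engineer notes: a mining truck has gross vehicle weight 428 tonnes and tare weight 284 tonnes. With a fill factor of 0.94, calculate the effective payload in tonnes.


Maximum payload = gross - tare
= 428 - 284 = 144 tonnes
Effective payload = max payload * fill factor
= 144 * 0.94
= 135.36 tonnes

135.36 tonnes


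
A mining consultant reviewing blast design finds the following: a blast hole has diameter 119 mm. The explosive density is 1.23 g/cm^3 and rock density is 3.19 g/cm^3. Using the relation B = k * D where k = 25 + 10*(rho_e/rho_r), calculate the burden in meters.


3.4338 m

First, compute k:
rho_e / rho_r = 1.23 / 3.19 = 0.3855799373
k = 25 + 10 * 0.3855799373 = 28.85579937
Then, compute burden:
B = k * D / 1000 = 28.85579937 * 119 / 1000
= 3433.840125 / 1000
= 3.4338 m


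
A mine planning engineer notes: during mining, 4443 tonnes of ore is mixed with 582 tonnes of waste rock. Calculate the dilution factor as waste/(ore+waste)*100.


Total material = ore + waste
= 4443 + 582 = 5025 tonnes
Dilution = waste / total * 100
= 582 / 5025 * 100
= 0.1158208955 * 100
= 11.5821%

11.5821%


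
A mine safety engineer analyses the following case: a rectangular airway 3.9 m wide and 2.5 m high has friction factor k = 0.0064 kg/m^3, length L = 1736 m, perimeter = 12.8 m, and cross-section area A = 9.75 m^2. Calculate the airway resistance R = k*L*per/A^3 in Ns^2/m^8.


0.1534 Ns^2/m^8

Compute the numerator:
k * L * per = 0.0064 * 1736 * 12.8
= 142.21312
Compute the denominator:
A^3 = 9.75^3 = 926.859375
Resistance:
R = 142.21312 / 926.859375
= 0.1534 Ns^2/m^8


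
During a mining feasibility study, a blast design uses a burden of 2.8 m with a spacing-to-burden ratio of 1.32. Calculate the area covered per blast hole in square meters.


10.3488 m^2

First, find the spacing:
Spacing = burden * ratio = 2.8 * 1.32
= 3.696 m
Then, calculate the area:
Area = burden * spacing = 2.8 * 3.696
= 10.3488 m^2


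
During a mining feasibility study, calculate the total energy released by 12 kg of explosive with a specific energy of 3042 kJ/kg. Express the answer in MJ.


Energy = mass * specific_energy / 1000
= 12 * 3042 / 1000
= 36504 / 1000
= 36.504 MJ

36.504 MJ


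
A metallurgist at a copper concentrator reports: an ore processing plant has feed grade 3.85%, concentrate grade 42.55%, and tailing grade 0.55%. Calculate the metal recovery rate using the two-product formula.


Using the two-product formula:
R = 100 * c * (f - t) / (f * (c - t))
Numerator = 100 * 42.55 * (3.85 - 0.55)
= 100 * 42.55 * 3.3
= 14041.5
Denominator = 3.85 * (42.55 - 0.55)
= 3.85 * 42.0
= 161.7
R = 14041.5 / 161.7
= 86.8367%

86.8367%


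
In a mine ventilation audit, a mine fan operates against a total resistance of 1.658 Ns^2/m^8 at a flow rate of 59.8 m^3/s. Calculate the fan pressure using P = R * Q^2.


5929.0743 Pa

Compute Q^2:
Q^2 = 59.8^2 = 3576.04
Compute pressure:
P = R * Q^2 = 1.658 * 3576.04
= 5929.0743 Pa


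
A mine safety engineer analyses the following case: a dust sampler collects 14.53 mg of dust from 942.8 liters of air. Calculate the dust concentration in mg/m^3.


15.4115 mg/m^3

Convert liters to m^3: 1 m^3 = 1000 L
Concentration = mass / volume * 1000
= 14.53 / 942.8 * 1000
= 0.01541154009 * 1000
= 15.4115 mg/m^3


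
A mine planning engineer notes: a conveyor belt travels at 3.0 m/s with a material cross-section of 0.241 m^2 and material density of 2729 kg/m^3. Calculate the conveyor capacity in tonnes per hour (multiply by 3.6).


Volumetric flow = speed * area
= 3.0 * 0.241 = 0.723 m^3/s
Mass flow = volumetric * density
= 0.723 * 2729 = 1973.067 kg/s
Convert to t/h: multiply by 3.6
Capacity = 1973.067 * 3.6
= 7103.0412 t/h

7103.0412 t/h


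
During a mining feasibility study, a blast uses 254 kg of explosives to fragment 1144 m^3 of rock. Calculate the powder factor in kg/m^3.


0.222 kg/m^3

Powder factor = explosive mass / rock volume
= 254 / 1144
= 0.222 kg/m^3


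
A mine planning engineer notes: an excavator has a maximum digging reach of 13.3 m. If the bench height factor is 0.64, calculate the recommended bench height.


8.512 m

Bench height = reach * factor
= 13.3 * 0.64
= 8.512 m


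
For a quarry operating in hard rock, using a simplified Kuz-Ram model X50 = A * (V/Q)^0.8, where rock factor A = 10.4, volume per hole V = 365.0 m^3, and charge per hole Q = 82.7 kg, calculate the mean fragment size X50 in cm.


34.1085 cm

Compute V/Q:
V/Q = 365.0 / 82.7 = 4.413542926
Raise to the power 0.8:
(V/Q)^0.8 = 4.413542926^0.8 = 3.279668011
Multiply by A:
X50 = 10.4 * 3.279668011
= 34.1085 cm


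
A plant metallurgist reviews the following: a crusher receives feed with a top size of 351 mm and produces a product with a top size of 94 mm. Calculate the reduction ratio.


3.734

Reduction ratio = feed size / product size
= 351 / 94
= 3.734


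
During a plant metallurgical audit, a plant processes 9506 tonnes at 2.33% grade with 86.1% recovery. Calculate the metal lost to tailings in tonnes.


Total metal in feed:
= 9506 * 2.33 / 100 = 221.4898 tonnes
Metal recovered:
= 221.4898 * 86.1 / 100 = 190.7027178 tonnes
Metal lost to tailings:
= 221.4898 - 190.7027178
= 30.7871 tonnes

30.7871 tonnes


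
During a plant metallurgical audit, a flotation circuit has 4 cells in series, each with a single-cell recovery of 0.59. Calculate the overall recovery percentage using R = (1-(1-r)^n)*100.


97.1742%

Complement of single-cell recovery:
1 - r = 1 - 0.59 = 0.41
Raise to power n:
(1 - r)^4 = 0.41^4 = 0.02825761
Overall recovery:
R = (1 - 0.02825761) * 100
= 97.1742%


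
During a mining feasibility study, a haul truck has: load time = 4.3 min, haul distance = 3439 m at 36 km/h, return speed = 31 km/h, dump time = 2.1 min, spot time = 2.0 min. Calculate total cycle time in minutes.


Convert haul speed to m/min: 36 * 1000/60 = 600 m/min
Haul time = 3439 / 600 = 5.731666667 min
Convert return speed to m/min: 31 * 1000/60 = 516.6666667 m/min
Return time = 3439 / 516.6666667 = 6.656129032 min
Total cycle time:
= 4.3 + 5.731666667 + 2.1 + 6.656129032 + 2.0
= 20.7878 min

20.7878 min


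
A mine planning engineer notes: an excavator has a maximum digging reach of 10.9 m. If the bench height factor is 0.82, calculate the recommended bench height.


Bench height = reach * factor
= 10.9 * 0.82
= 8.938 m

8.938 m


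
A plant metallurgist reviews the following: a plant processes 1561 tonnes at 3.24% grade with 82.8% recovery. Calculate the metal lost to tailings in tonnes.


8.6991 tonnes

Total metal in feed:
= 1561 * 3.24 / 100 = 50.5764 tonnes
Metal recovered:
= 50.5764 * 82.8 / 100 = 41.8772592 tonnes
Metal lost to tailings:
= 50.5764 - 41.8772592
= 8.6991 tonnes


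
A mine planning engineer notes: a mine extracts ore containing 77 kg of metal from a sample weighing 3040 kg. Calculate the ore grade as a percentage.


2.5329%

Ore grade = (metal mass / ore mass) * 100
= (77 / 3040) * 100
= 0.02532894737 * 100
= 2.5329%


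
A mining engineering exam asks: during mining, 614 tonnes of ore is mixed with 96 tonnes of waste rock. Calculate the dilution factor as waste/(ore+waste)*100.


13.5211%

Total material = ore + waste
= 614 + 96 = 710 tonnes
Dilution = waste / total * 100
= 96 / 710 * 100
= 0.1352112676 * 100
= 13.5211%


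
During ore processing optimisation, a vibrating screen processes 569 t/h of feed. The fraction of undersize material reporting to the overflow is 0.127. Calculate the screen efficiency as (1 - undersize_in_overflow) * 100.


87.3%

Screen efficiency = (1 - fraction of undersize in overflow) * 100
= (1 - 0.127) * 100
= 0.873 * 100
= 87.3%


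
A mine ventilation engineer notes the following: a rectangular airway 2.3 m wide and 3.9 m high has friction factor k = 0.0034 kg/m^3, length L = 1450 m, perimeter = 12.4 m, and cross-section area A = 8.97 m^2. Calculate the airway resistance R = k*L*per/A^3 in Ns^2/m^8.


0.0847 Ns^2/m^8

Compute the numerator:
k * L * per = 0.0034 * 1450 * 12.4
= 61.132
Compute the denominator:
A^3 = 8.97^3 = 721.734273
Resistance:
R = 61.132 / 721.734273
= 0.0847 Ns^2/m^8


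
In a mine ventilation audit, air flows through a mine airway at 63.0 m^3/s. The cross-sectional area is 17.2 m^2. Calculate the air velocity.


3.6628 m/s

Velocity = flow rate / cross-sectional area
= 63.0 / 17.2
= 3.6628 m/s


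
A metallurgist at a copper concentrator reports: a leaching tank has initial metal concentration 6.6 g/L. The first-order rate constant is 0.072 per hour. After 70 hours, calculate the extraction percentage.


Compute the exponent:
-k * t = -0.072 * 70 = -5.04
Remaining concentration:
C = 6.6 * exp(-5.04)
= 6.6 * 0.006473748318
= 0.0427267389 g/L
Extracted = 6.6 - 0.0427267389 = 6.557273261 g/L
Extraction % = 6.557273261 / 6.6 * 100
= 99.3526%

99.3526%


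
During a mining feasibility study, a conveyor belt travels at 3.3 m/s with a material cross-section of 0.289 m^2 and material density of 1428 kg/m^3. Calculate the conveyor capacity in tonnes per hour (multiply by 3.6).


4902.781 t/h

Volumetric flow = speed * area
= 3.3 * 0.289 = 0.9537 m^3/s
Mass flow = volumetric * density
= 0.9537 * 1428 = 1361.8836 kg/s
Convert to t/h: multiply by 3.6
Capacity = 1361.8836 * 3.6
= 4902.781 t/h


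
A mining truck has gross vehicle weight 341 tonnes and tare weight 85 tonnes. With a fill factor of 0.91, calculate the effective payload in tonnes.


Maximum payload = gross - tare
= 341 - 85 = 256 tonnes
Effective payload = max payload * fill factor
= 256 * 0.91
= 232.96 tonnes

232.96 tonnes


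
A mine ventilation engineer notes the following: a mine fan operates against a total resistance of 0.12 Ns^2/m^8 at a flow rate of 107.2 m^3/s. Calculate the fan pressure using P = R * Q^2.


Compute Q^2:
Q^2 = 107.2^2 = 11491.84
Compute pressure:
P = R * Q^2 = 0.12 * 11491.84
= 1379.0208 Pa

1379.0208 Pa


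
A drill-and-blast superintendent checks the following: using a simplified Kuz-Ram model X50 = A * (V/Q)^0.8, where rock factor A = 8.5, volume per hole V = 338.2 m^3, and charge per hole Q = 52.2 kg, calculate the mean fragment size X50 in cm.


Compute V/Q:
V/Q = 338.2 / 52.2 = 6.478927203
Raise to the power 0.8:
(V/Q)^0.8 = 6.478927203^0.8 = 4.458640742
Multiply by A:
X50 = 8.5 * 4.458640742
= 37.8984 cm

37.8984 cm


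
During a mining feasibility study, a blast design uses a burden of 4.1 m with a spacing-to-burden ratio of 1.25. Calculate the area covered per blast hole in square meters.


First, find the spacing:
Spacing = burden * ratio = 4.1 * 1.25
= 5.125 m
Then, calculate the area:
Area = burden * spacing = 4.1 * 5.125
= 21.0125 m^2

21.0125 m^2


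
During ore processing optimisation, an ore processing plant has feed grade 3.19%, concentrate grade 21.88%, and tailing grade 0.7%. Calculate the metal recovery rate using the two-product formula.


Using the two-product formula:
R = 100 * c * (f - t) / (f * (c - t))
Numerator = 100 * 21.88 * (3.19 - 0.7)
= 100 * 21.88 * 2.49
= 5448.12
Denominator = 3.19 * (21.88 - 0.7)
= 3.19 * 21.18
= 67.5642
R = 5448.12 / 67.5642
= 80.6362%

80.6362%


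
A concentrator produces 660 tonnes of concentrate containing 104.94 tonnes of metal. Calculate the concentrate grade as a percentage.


Grade = (metal in concentrate / concentrate mass) * 100
= (104.94 / 660) * 100
= 0.159 * 100
= 15.9%

15.9%


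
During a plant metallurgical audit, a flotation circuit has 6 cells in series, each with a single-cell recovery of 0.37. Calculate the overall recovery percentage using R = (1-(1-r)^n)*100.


93.7476%

Complement of single-cell recovery:
1 - r = 1 - 0.37 = 0.63
Raise to power n:
(1 - r)^6 = 0.63^6 = 0.06252350221
Overall recovery:
R = (1 - 0.06252350221) * 100
= 93.7476%


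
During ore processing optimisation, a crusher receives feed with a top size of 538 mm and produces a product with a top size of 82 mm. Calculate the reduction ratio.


Reduction ratio = feed size / product size
= 538 / 82
= 6.561

6.561


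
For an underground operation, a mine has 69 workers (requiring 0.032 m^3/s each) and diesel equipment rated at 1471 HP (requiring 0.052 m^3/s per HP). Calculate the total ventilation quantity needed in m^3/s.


Airflow for workers:
Q_people = 69 * 0.032 = 2.208 m^3/s
Airflow for diesel equipment:
Q_diesel = 1471 * 0.052 = 76.492 m^3/s
Total ventilation:
Q_total = 2.208 + 76.492
= 78.7 m^3/s

78.7 m^3/s


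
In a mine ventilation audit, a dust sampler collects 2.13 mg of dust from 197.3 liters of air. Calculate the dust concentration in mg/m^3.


10.7957 mg/m^3

Convert liters to m^3: 1 m^3 = 1000 L
Concentration = mass / volume * 1000
= 2.13 / 197.3 * 1000
= 0.01079574252 * 1000
= 10.7957 mg/m^3


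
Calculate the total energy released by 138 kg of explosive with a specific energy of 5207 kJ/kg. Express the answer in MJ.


Energy = mass * specific_energy / 1000
= 138 * 5207 / 1000
= 718566 / 1000
= 718.566 MJ

718.566 MJ


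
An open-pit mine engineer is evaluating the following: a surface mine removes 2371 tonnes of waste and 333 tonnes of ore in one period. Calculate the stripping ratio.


7.1201

Stripping ratio = waste tonnage / ore tonnage
= 2371 / 333
= 7.1201


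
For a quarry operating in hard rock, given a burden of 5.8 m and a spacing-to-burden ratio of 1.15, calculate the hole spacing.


6.67 m

Spacing = burden * ratio
= 5.8 * 1.15
= 6.67 m


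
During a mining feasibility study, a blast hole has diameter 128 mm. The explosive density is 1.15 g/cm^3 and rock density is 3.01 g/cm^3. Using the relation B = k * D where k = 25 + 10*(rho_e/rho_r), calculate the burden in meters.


3.689 m

First, compute k:
rho_e / rho_r = 1.15 / 3.01 = 0.3820598007
k = 25 + 10 * 0.3820598007 = 28.82059801
Then, compute burden:
B = k * D / 1000 = 28.82059801 * 128 / 1000
= 3689.036545 / 1000
= 3.689 m


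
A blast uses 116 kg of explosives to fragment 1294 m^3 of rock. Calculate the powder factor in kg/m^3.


0.0896 kg/m^3

Powder factor = explosive mass / rock volume
= 116 / 1294
= 0.0896 kg/m^3


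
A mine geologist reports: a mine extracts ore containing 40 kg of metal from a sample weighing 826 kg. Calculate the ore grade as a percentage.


Ore grade = (metal mass / ore mass) * 100
= (40 / 826) * 100
= 0.04842615012 * 100
= 4.8426%

4.8426%


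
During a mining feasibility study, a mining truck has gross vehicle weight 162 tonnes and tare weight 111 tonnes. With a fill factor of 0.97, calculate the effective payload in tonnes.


Maximum payload = gross - tare
= 162 - 111 = 51 tonnes
Effective payload = max payload * fill factor
= 51 * 0.97
= 49.47 tonnes

49.47 tonnes


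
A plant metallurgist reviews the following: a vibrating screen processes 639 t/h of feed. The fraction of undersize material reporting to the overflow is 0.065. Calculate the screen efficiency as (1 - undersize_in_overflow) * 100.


93.5%

Screen efficiency = (1 - fraction of undersize in overflow) * 100
= (1 - 0.065) * 100
= 0.935 * 100
= 93.5%


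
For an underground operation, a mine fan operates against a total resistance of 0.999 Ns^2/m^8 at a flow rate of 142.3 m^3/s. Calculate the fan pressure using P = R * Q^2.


20229.0407 Pa

Compute Q^2:
Q^2 = 142.3^2 = 20249.29
Compute pressure:
P = R * Q^2 = 0.999 * 20249.29
= 20229.0407 Pa


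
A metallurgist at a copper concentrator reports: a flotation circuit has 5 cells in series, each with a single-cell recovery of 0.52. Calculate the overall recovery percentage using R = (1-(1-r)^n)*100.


97.452%

Complement of single-cell recovery:
1 - r = 1 - 0.52 = 0.48
Raise to power n:
(1 - r)^5 = 0.48^5 = 0.0254803968
Overall recovery:
R = (1 - 0.0254803968) * 100
= 97.452%


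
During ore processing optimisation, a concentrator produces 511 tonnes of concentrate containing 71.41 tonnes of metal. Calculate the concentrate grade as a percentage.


Grade = (metal in concentrate / concentrate mass) * 100
= (71.41 / 511) * 100
= 0.1397455969 * 100
= 13.9746%

13.9746%


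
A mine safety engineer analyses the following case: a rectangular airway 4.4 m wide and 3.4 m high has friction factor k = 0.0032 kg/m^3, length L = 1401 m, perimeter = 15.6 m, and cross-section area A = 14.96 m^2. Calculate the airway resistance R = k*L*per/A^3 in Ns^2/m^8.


Compute the numerator:
k * L * per = 0.0032 * 1401 * 15.6
= 69.93792
Compute the denominator:
A^3 = 14.96^3 = 3348.071936
Resistance:
R = 69.93792 / 3348.071936
= 0.0209 Ns^2/m^8

0.0209 Ns^2/m^8


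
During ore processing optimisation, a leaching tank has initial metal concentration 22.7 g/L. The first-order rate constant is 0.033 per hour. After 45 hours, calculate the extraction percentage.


Compute the exponent:
-k * t = -0.033 * 45 = -1.485
Remaining concentration:
C = 22.7 * exp(-1.485)
= 22.7 * 0.2265023407
= 5.141603133 g/L
Extracted = 22.7 - 5.141603133 = 17.55839687 g/L
Extraction % = 17.55839687 / 22.7 * 100
= 77.3498%

77.3498%


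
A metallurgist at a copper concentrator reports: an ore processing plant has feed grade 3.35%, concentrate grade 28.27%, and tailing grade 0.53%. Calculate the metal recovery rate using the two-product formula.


85.7874%

Using the two-product formula:
R = 100 * c * (f - t) / (f * (c - t))
Numerator = 100 * 28.27 * (3.35 - 0.53)
= 100 * 28.27 * 2.82
= 7972.14
Denominator = 3.35 * (28.27 - 0.53)
= 3.35 * 27.74
= 92.929
R = 7972.14 / 92.929
= 85.7874%


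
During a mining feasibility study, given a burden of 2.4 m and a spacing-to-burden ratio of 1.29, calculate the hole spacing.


Spacing = burden * ratio
= 2.4 * 1.29
= 3.096 m

3.096 m


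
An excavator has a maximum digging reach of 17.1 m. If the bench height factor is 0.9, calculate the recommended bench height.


Bench height = reach * factor
= 17.1 * 0.9
= 15.39 m

15.39 m


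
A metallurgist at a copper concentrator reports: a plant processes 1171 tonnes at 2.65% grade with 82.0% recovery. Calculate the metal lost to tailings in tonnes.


5.5857 tonnes

Total metal in feed:
= 1171 * 2.65 / 100 = 31.0315 tonnes
Metal recovered:
= 31.0315 * 82.0 / 100 = 25.44583 tonnes
Metal lost to tailings:
= 31.0315 - 25.44583
= 5.5857 tonnes


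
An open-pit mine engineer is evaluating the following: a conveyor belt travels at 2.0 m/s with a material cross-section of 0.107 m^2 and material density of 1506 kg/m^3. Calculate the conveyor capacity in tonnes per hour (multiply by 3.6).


Volumetric flow = speed * area
= 2.0 * 0.107 = 0.214 m^3/s
Mass flow = volumetric * density
= 0.214 * 1506 = 322.284 kg/s
Convert to t/h: multiply by 3.6
Capacity = 322.284 * 3.6
= 1160.2224 t/h

1160.2224 t/h


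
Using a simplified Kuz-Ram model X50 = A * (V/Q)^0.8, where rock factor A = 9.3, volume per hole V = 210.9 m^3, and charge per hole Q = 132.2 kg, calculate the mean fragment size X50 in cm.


Compute V/Q:
V/Q = 210.9 / 132.2 = 1.595310136
Raise to the power 0.8:
(V/Q)^0.8 = 1.595310136^0.8 = 1.453035081
Multiply by A:
X50 = 9.3 * 1.453035081
= 13.5132 cm

13.5132 cm


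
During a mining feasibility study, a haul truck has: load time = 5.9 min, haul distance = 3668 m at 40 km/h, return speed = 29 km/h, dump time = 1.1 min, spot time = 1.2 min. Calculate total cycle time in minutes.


21.291 min

Convert haul speed to m/min: 40 * 1000/60 = 666.6666667 m/min
Haul time = 3668 / 666.6666667 = 5.502 min
Convert return speed to m/min: 29 * 1000/60 = 483.3333333 m/min
Return time = 3668 / 483.3333333 = 7.588965517 min
Total cycle time:
= 5.9 + 5.502 + 1.1 + 7.588965517 + 1.2
= 21.291 min


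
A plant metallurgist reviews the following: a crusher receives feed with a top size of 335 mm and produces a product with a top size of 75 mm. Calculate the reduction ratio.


4.4667

Reduction ratio = feed size / product size
= 335 / 75
= 4.4667


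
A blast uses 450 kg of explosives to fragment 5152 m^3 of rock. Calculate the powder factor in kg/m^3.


Powder factor = explosive mass / rock volume
= 450 / 5152
= 0.0873 kg/m^3

0.0873 kg/m^3


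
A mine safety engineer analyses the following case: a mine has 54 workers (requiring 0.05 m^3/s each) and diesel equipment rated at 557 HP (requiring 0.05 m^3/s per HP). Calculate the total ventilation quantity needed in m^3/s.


30.55 m^3/s

Airflow for workers:
Q_people = 54 * 0.05 = 2.7 m^3/s
Airflow for diesel equipment:
Q_diesel = 557 * 0.05 = 27.85 m^3/s
Total ventilation:
Q_total = 2.7 + 27.85
= 30.55 m^3/s


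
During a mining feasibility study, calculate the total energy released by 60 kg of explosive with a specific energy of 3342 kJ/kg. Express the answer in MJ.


200.52 MJ

Energy = mass * specific_energy / 1000
= 60 * 3342 / 1000
= 200520 / 1000
= 200.52 MJ


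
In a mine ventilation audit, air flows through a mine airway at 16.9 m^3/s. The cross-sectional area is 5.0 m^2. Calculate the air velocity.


Velocity = flow rate / cross-sectional area
= 16.9 / 5.0
= 3.38 m/s

3.38 m/s


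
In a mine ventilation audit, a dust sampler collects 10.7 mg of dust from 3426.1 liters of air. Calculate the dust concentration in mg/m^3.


Convert liters to m^3: 1 m^3 = 1000 L
Concentration = mass / volume * 1000
= 10.7 / 3426.1 * 1000
= 0.003123084557 * 1000
= 3.1231 mg/m^3

3.1231 mg/m^3


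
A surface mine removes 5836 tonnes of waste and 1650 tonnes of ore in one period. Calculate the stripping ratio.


3.537

Stripping ratio = waste tonnage / ore tonnage
= 5836 / 1650
= 3.537


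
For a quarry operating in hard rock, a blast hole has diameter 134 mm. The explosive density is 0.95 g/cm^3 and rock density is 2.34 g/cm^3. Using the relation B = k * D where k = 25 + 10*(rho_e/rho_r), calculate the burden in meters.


3.894 m

First, compute k:
rho_e / rho_r = 0.95 / 2.34 = 0.405982906
k = 25 + 10 * 0.405982906 = 29.05982906
Then, compute burden:
B = k * D / 1000 = 29.05982906 * 134 / 1000
= 3894.017094 / 1000
= 3.894 m


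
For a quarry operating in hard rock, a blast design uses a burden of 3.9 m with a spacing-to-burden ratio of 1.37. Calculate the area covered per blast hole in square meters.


First, find the spacing:
Spacing = burden * ratio = 3.9 * 1.37
= 5.343 m
Then, calculate the area:
Area = burden * spacing = 3.9 * 5.343
= 20.8377 m^2

20.8377 m^2


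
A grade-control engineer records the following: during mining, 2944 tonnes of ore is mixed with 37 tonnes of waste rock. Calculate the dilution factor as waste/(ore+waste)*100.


Total material = ore + waste
= 2944 + 37 = 2981 tonnes
Dilution = waste / total * 100
= 37 / 2981 * 100
= 0.0124119423 * 100
= 1.2412%

1.2412%


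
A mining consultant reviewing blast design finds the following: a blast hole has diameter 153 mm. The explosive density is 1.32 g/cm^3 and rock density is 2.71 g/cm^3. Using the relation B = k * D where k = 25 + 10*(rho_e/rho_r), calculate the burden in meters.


First, compute k:
rho_e / rho_r = 1.32 / 2.71 = 0.4870848708
k = 25 + 10 * 0.4870848708 = 29.87084871
Then, compute burden:
B = k * D / 1000 = 29.87084871 * 153 / 1000
= 4570.239852 / 1000
= 4.5702 m

4.5702 m


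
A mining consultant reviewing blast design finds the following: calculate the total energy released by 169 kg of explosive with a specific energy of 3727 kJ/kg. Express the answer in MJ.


629.863 MJ

Energy = mass * specific_energy / 1000
= 169 * 3727 / 1000
= 629863 / 1000
= 629.863 MJ


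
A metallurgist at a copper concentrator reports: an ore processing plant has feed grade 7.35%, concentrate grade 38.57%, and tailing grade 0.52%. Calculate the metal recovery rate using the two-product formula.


Using the two-product formula:
R = 100 * c * (f - t) / (f * (c - t))
Numerator = 100 * 38.57 * (7.35 - 0.52)
= 100 * 38.57 * 6.83
= 26343.31
Denominator = 7.35 * (38.57 - 0.52)
= 7.35 * 38.05
= 279.6675
R = 26343.31 / 279.6675
= 94.1951%

94.1951%


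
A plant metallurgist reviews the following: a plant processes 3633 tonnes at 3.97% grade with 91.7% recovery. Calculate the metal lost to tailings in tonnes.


Total metal in feed:
= 3633 * 3.97 / 100 = 144.2301 tonnes
Metal recovered:
= 144.2301 * 91.7 / 100 = 132.2590017 tonnes
Metal lost to tailings:
= 144.2301 - 132.2590017
= 11.9711 tonnes

11.9711 tonnes


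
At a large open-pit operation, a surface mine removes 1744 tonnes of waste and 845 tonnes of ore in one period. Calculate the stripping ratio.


2.0639

Stripping ratio = waste tonnage / ore tonnage
= 1744 / 845
= 2.0639


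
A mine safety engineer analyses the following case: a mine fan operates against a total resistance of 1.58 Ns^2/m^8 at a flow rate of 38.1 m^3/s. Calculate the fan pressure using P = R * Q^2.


Compute Q^2:
Q^2 = 38.1^2 = 1451.61
Compute pressure:
P = R * Q^2 = 1.58 * 1451.61
= 2293.5438 Pa

2293.5438 Pa


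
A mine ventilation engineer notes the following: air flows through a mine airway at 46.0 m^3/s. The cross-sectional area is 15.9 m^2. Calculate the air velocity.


Velocity = flow rate / cross-sectional area
= 46.0 / 15.9
= 2.8931 m/s

2.8931 m/s


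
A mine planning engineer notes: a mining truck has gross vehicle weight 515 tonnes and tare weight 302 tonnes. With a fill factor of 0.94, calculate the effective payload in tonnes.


Maximum payload = gross - tare
= 515 - 302 = 213 tonnes
Effective payload = max payload * fill factor
= 213 * 0.94
= 200.22 tonnes

200.22 tonnes


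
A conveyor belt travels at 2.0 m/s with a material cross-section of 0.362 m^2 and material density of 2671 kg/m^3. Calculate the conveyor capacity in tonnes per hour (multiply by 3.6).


Volumetric flow = speed * area
= 2.0 * 0.362 = 0.724 m^3/s
Mass flow = volumetric * density
= 0.724 * 2671 = 1933.804 kg/s
Convert to t/h: multiply by 3.6
Capacity = 1933.804 * 3.6
= 6961.6944 t/h

6961.6944 t/h


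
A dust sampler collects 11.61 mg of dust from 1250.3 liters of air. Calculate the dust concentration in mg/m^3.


9.2858 mg/m^3

Convert liters to m^3: 1 m^3 = 1000 L
Concentration = mass / volume * 1000
= 11.61 / 1250.3 * 1000
= 0.009285771415 * 1000
= 9.2858 mg/m^3


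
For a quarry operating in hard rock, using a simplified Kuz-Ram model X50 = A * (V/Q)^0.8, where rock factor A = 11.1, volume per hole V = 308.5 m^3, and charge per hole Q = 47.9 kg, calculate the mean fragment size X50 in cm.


Compute V/Q:
V/Q = 308.5 / 47.9 = 6.440501044
Raise to the power 0.8:
(V/Q)^0.8 = 6.440501044^0.8 = 4.437473004
Multiply by A:
X50 = 11.1 * 4.437473004
= 49.256 cm

49.256 cm


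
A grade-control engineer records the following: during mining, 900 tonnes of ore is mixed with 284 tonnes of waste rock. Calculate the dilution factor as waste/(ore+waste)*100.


23.9865%

Total material = ore + waste
= 900 + 284 = 1184 tonnes
Dilution = waste / total * 100
= 284 / 1184 * 100
= 0.2398648649 * 100
= 23.9865%


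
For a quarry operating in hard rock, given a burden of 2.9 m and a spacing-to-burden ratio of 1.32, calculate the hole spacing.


Spacing = burden * ratio
= 2.9 * 1.32
= 3.828 m

3.828 m


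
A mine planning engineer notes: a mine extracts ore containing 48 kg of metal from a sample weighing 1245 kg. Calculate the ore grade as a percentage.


3.8554%

Ore grade = (metal mass / ore mass) * 100
= (48 / 1245) * 100
= 0.03855421687 * 100
= 3.8554%


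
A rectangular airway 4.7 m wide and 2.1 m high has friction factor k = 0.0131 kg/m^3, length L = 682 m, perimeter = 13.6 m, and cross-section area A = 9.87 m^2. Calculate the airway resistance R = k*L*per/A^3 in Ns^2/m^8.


Compute the numerator:
k * L * per = 0.0131 * 682 * 13.6
= 121.50512
Compute the denominator:
A^3 = 9.87^3 = 961.504803
Resistance:
R = 121.50512 / 961.504803
= 0.1264 Ns^2/m^8

0.1264 Ns^2/m^8


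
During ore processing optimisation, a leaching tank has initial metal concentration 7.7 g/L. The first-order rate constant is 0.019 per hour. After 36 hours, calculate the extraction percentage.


49.5405%

Compute the exponent:
-k * t = -0.019 * 36 = -0.684
Remaining concentration:
C = 7.7 * exp(-0.684)
= 7.7 * 0.5045945719
= 3.885378204 g/L
Extracted = 7.7 - 3.885378204 = 3.814621796 g/L
Extraction % = 3.814621796 / 7.7 * 100
= 49.5405%


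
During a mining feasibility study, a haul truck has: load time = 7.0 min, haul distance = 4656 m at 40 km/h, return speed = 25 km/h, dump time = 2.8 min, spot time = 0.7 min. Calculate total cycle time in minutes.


28.6584 min

Convert haul speed to m/min: 40 * 1000/60 = 666.6666667 m/min
Haul time = 4656 / 666.6666667 = 6.984 min
Convert return speed to m/min: 25 * 1000/60 = 416.6666667 m/min
Return time = 4656 / 416.6666667 = 11.1744 min
Total cycle time:
= 7.0 + 6.984 + 2.8 + 11.1744 + 0.7
= 28.6584 min


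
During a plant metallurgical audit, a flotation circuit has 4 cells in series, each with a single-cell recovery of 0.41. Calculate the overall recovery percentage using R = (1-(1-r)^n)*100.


Complement of single-cell recovery:
1 - r = 1 - 0.41 = 0.59
Raise to power n:
(1 - r)^4 = 0.59^4 = 0.12117361
Overall recovery:
R = (1 - 0.12117361) * 100
= 87.8826%

87.8826%


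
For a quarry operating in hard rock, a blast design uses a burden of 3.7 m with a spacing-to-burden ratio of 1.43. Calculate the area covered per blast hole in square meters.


19.5767 m^2

First, find the spacing:
Spacing = burden * ratio = 3.7 * 1.43
= 5.291 m
Then, calculate the area:
Area = burden * spacing = 3.7 * 5.291
= 19.5767 m^2


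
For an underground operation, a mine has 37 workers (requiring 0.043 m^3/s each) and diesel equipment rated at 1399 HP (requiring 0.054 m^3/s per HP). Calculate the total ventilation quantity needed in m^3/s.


Airflow for workers:
Q_people = 37 * 0.043 = 1.591 m^3/s
Airflow for diesel equipment:
Q_diesel = 1399 * 0.054 = 75.546 m^3/s
Total ventilation:
Q_total = 1.591 + 75.546
= 77.137 m^3/s

77.137 m^3/s


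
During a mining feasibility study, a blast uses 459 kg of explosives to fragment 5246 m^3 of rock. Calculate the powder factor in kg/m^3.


Powder factor = explosive mass / rock volume
= 459 / 5246
= 0.0875 kg/m^3

0.0875 kg/m^3


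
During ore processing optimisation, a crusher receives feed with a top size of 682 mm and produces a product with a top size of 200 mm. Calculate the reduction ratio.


Reduction ratio = feed size / product size
= 682 / 200
= 3.41

3.41


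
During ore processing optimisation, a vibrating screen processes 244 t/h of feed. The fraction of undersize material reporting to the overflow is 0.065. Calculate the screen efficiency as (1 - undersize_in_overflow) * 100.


93.5%

Screen efficiency = (1 - fraction of undersize in overflow) * 100
= (1 - 0.065) * 100
= 0.935 * 100
= 93.5%


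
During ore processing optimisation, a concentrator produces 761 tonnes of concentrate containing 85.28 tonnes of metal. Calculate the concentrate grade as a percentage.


Grade = (metal in concentrate / concentrate mass) * 100
= (85.28 / 761) * 100
= 0.1120630749 * 100
= 11.2063%

11.2063%


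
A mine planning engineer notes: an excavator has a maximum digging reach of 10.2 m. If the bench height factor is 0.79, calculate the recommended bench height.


8.058 m

Bench height = reach * factor
= 10.2 * 0.79
= 8.058 m


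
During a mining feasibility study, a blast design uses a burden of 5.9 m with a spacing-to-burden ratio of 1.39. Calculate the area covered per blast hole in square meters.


First, find the spacing:
Spacing = burden * ratio = 5.9 * 1.39
= 8.201 m
Then, calculate the area:
Area = burden * spacing = 5.9 * 8.201
= 48.3859 m^2

48.3859 m^2


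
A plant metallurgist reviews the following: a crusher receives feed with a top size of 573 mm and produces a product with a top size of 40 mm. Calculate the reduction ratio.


14.325

Reduction ratio = feed size / product size
= 573 / 40
= 14.325


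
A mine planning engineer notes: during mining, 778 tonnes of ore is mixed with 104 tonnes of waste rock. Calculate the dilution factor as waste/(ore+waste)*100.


11.7914%

Total material = ore + waste
= 778 + 104 = 882 tonnes
Dilution = waste / total * 100
= 104 / 882 * 100
= 0.1179138322 * 100
= 11.7914%


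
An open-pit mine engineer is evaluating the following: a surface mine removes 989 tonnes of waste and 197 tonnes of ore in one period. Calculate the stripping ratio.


Stripping ratio = waste tonnage / ore tonnage
= 989 / 197
= 5.0203

5.0203


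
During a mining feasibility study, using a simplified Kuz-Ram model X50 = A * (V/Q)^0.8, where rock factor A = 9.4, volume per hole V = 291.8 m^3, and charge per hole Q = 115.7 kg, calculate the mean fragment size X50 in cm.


19.7029 cm

Compute V/Q:
V/Q = 291.8 / 115.7 = 2.522039758
Raise to the power 0.8:
(V/Q)^0.8 = 2.522039758^0.8 = 2.09604954
Multiply by A:
X50 = 9.4 * 2.09604954
= 19.7029 cm


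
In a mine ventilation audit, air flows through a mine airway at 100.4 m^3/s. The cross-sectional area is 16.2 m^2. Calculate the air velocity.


6.1975 m/s

Velocity = flow rate / cross-sectional area
= 100.4 / 16.2
= 6.1975 m/s


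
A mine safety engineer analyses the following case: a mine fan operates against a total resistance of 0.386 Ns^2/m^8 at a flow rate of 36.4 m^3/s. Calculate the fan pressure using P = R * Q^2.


Compute Q^2:
Q^2 = 36.4^2 = 1324.96
Compute pressure:
P = R * Q^2 = 0.386 * 1324.96
= 511.4346 Pa

511.4346 Pa
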